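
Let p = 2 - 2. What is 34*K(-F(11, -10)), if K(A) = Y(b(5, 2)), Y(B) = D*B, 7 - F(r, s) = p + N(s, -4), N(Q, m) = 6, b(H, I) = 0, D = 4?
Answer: 0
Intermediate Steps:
p = 0
F(r, s) = 1 (F(r, s) = 7 - (0 + 6) = 7 - 1*6 = 7 - 6 = 1)
Y(B) = 4*B
K(A) = 0 (K(A) = 4*0 = 0)
34*K(-F(11, -10)) = 34*0 = 0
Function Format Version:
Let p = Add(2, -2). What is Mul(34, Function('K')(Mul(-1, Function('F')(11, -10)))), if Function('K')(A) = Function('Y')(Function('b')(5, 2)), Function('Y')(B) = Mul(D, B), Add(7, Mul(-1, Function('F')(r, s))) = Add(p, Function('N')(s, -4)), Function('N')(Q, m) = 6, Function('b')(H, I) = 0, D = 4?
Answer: 0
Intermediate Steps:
p = 0
Function('F')(r, s) = 1 (Function('F')(r, s) = Add(7, Mul(-1, Add(0, 6))) = Add(7, Mul(-1, 6)) = Add(7, -6) = 1)
Function('Y')(B) = Mul(4, B)
Function('K')(A) = 0 (Function('K')(A) = Mul(4, 0) = 0)
Mul(34, Function('K')(Mul(-1, Function('F')(11, -10)))) = Mul(34, 0) = 0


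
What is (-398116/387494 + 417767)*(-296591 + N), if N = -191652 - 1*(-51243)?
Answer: -35371175000367000/193747 ≈ -1.8256e+11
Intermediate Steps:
N = -140409 (N = -191652 + 51243 = -140409)
(-398116/387494 + 417767)*(-296591 + N) = (-398116/387494 + 417767)*(-296591 - 140409) = (-398116*1/387494 + 417767)*(-437000) = (-199058/193747 + 417767)*(-437000) = (80940903891/193747)*(-437000) = -35371175000367000/193747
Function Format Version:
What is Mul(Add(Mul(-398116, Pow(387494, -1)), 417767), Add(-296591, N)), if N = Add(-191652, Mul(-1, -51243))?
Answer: Rational(-35371175000367000, 193747) ≈ -1.8256e+11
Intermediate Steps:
N = -140409 (N = Add(-191652, 51243) = -140409)
Mul(Add(Mul(-398116, Pow(387494, -1)), 417767), Add(-296591, N)) = Mul(Add(Mul(-398116, Pow(387494, -1)), 417767), Add(-296591, -140409)) = Mul(Add(Mul(-398116, Rational(1, 387494)), 417767), -437000) = Mul(Add(Rational(-199058, 193747), 417767), -437000) = Mul(Rational(80940903891, 193747), -437000) = Rational(-35371175000367000, 193747)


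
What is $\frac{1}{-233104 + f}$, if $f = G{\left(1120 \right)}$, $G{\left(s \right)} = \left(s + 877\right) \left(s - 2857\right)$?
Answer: $- \frac{1}{3701893} \approx -2.7013 \cdot 10^{-7}$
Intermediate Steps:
$G{\left(s \right)} = \left(-2857 + s\right) \left(877 + s\right)$ ($G{\left(s \right)} = \left(877 + s\right) \left(-2857 + s\right) = \left(-2857 + s\right) \left(877 + s\right)$)
$f = -3468789$ ($f = -2505589 + 1120^{2} - 2217600 = -2505589 + 1254400 - 2217600 = -3468789$)
$\frac{1}{-233104 + f} = \frac{1}{-233104 - 3468789} = \frac{1}{-3701893} = - \frac{1}{3701893}$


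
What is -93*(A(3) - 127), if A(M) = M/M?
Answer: 11718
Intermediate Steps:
A(M) = 1
-93*(A(3) - 127) = -93*(1 - 127) = -93*(-126) = 11718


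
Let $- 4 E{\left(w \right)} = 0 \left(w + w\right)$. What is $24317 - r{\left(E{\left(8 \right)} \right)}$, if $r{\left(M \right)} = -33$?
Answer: $24350$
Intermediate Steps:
$E{\left(w \right)} = 0$ ($E{\left(w \right)} = - \frac{0 \left(w + w\right)}{4} = - \frac{0 \cdot 2 w}{4} = \left(- \frac{1}{4}\right) 0 = 0$)
$24317 - r{\left(E{\left(8 \right)} \right)} = 24317 - -33 = 24317 + 33 = 24350$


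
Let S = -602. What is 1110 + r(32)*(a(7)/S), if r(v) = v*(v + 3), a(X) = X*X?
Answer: 43810/43 ≈ 1018.8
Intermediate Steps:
a(X) = X²
r(v) = v*(3 + v)
1110 + r(32)*(a(7)/S) = 1110 + (32*(3 + 32))*(7²/(-602)) = 1110 + (32*35)*(49*(-1/602)) = 1110 + 1120*(-7/86) = 1110 - 3920/43 = 43810/43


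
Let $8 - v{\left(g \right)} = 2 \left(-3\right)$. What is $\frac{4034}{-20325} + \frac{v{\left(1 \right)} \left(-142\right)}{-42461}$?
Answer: $- \frac{130881574}{863019825} \approx -0.15166$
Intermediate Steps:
$v{\left(g \right)} = 14$ ($v{\left(g \right)} = 8 - 2 \left(-3\right) = 8 - -6 = 8 + 6 = 14$)
$\frac{4034}{-20325} + \frac{v{\left(1 \right)} \left(-142\right)}{-42461} = \frac{4034}{-20325} + \frac{14 \left(-142\right)}{-42461} = 4034 \left(- \frac{1}{20325}\right) - - \frac{1988}{42461} = - \frac{4034}{20325} + \frac{1988}{42461} = - \frac{130881574}{863019825}$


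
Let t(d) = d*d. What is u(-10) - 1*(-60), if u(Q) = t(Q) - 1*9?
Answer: 151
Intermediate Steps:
t(d) = d²
u(Q) = -9 + Q² (u(Q) = Q² - 1*9 = Q² - 9 = -9 + Q²)
u(-10) - 1*(-60) = (-9 + (-10)²) - 1*(-60) = (-9 + 100) + 60 = 91 + 60 = 151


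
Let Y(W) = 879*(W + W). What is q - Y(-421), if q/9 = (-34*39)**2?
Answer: 16564602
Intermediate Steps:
q = 15824484 (q = 9*(-34*39)**2 = 9*(-1326)**2 = 9*1758276 = 15824484)
Y(W) = 1758*W (Y(W) = 879*(2*W) = 1758*W)
q - Y(-421) = 15824484 - 1758*(-421) = 15824484 - 1*(-740118) = 15824484 + 740118 = 16564602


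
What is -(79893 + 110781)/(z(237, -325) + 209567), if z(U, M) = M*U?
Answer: -95337/66271 ≈ -1.4386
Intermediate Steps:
-(79893 + 110781)/(z(237, -325) + 209567) = -(79893 + 110781)/(-325*237 + 209567) = -190674/(-77025 + 209567) = -190674/132542 = -1*95337/66271 = -95337/66271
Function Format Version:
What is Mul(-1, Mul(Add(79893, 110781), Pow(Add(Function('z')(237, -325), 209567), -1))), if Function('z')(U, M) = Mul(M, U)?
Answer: Rational(-95337, 66271) ≈ -1.4386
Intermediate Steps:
Mul(-1, Mul(Add(79893, 110781), Pow(Add(Function('z')(237, -325), 209567), -1))) = Mul(-1, Mul(Add(79893, 110781), Pow(Add(Mul(-325, 237), 209567), -1))) = Mul(-1, Mul(190674, Pow(Add(-77025, 209567), -1))) = Mul(-1, Mul(190674, Pow(132542, -1))) = Mul(-1, Mul(190674, Rational(1, 132542))) = Mul(-1, Rational(95337, 66271)) = Rational(-95337, 66271)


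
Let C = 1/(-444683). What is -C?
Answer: 1/444683 ≈ 2.2488e-6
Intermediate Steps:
C = -1/444683 ≈ -2.2488e-6
-C = -1*(-1/444683) = 1/444683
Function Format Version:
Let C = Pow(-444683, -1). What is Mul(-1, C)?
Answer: Rational(1, 444683) ≈ 2.2488e-6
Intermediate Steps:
C = Rational(-1, 444683) ≈ -2.2488e-6
Mul(-1, C) = Mul(-1, Rational(-1, 444683)) = Rational(1, 444683)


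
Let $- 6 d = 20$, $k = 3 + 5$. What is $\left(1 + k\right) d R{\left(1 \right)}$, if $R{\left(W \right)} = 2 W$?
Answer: $-60$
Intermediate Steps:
$k = 8$
$d = - \frac{10}{3}$ ($d = \left(- \frac{1}{6}\right) 20 = - \frac{10}{3} \approx -3.3333$)
$\left(1 + k\right) d R{\left(1 \right)} = \left(1 + 8\right) \left(- \frac{10}{3}\right) 2 \cdot 1 = 9 \left(- \frac{10}{3}\right) 2 = \left(-30\right) 2 = -60$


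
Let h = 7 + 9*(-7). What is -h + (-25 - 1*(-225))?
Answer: 256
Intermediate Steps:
h = -56 (h = 7 - 63 = -56)
-h + (-25 - 1*(-225)) = -1*(-56) + (-25 - 1*(-225)) = 56 + (-25 + 225) = 56 + 200 = 256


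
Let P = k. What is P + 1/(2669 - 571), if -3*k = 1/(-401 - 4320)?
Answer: 16261/29713974 ≈ 0.00054725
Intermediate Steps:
k = 1/14163 (k = -1/(3*(-401 - 4320)) = -1/3/(-4721) = -1/3*(-1/4721) = 1/14163 ≈ 7.0606e-5)
P = 1/14163 ≈ 7.0606e-5
P + 1/(2669 - 571) = 1/14163 + 1/(2669 - 571) = 1/14163 + 1/2098 = 16261/29713974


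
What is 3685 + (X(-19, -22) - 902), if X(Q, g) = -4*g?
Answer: 2871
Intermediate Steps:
3685 + (X(-19, -22) - 902) = 3685 + (-4*(-22) - 902) = 3685 + (88 - 902) = 3685 - 814 = 2871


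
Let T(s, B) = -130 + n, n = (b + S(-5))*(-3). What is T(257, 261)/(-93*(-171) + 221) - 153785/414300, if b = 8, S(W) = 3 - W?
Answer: -127668737/334008660 ≈ -0.38223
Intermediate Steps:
n = -48 (n = (8 + (3 - 1*(-5)))*(-3) = (8 + (3 + 5))*(-3) = (8 + 8)*(-3) = 16*(-3) = -48)
T(s, B) = -178 (T(s, B) = -130 - 48 = -178)
T(257, 261)/(-93*(-171) + 221) - 153785/414300 = -178/(-93*(-171) + 221) - 153785/414300 = -178/(15903 + 221) - 153785*1/414300 = -178/16124 - 30757/82860 = -178*1/16124 - 30757/82860 = -89/8062 - 30757/82860 = -127668737/334008660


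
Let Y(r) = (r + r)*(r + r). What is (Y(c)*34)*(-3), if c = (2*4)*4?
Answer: -417792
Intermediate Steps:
c = 32 (c = 8*4 = 32)
Y(r) = 4*r² (Y(r) = (2*r)*(2*r) = 4*r²)
(Y(c)*34)*(-3) = ((4*32²)*34)*(-3) = ((4*1024)*34)*(-3) = (4096*34)*(-3) = 139264*(-3) = -417792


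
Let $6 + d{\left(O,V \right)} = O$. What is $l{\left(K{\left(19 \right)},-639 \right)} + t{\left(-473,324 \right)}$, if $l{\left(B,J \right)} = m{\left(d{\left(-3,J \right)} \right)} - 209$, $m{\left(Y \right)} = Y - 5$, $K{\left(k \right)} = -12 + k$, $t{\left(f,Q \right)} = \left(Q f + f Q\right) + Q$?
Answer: $-306403$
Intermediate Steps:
$d{\left(O,V \right)} = -6 + O$
$t{\left(f,Q \right)} = Q + 2 Q f$ ($t{\left(f,Q \right)} = \left(Q f + Q f\right) + Q = 2 Q f + Q = Q + 2 Q f$)
$m{\left(Y \right)} = -5 + Y$
$l{\left(B,J \right)} = -223$ ($l{\left(B,J \right)} = \left(-5 - 9\right) - 209 = -14 - 209 = -223$)
$l{\left(K{\left(19 \right)},-639 \right)} + t{\left(-473,324 \right)} = -223 + 324 \left(1 + 2 \left(-473\right)\right) = -223 + 324 \left(1 - 946\right) = -223 + 324 \left(-945\right) = -223 - 306180 = -306403$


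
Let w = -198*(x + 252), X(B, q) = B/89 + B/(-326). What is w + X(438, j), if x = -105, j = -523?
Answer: -422188839/14507 ≈ -29102.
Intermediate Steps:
X(B, q) = 237*B/29014 (X(B, q) = B*(1/89) + B*(-1/326) = B/89 - B/326 = 237*B/29014)
w = -29106 (w = -198*(-105 + 252) = -198*147 = -29106)
w + X(438, j) = -29106 + (237/29014)*438 = -29106 + 51903/14507 = -422188839/14507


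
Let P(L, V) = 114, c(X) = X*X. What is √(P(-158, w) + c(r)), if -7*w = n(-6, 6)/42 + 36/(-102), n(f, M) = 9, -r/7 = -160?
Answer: √1254514 ≈ 1120.1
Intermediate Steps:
r = 1120 (r = -7*(-160) = 1120)
c(X) = X²
w = 33/1666 (w = -(9/42 + 36/(-102))/7 = -(9*(1/42) + 36*(-1/102))/7 = -(3/14 - 6/17)/7 = -⅐*(-33/238) = 33/1666 ≈ 0.019808)
√(P(-158, w) + c(r)) = √(114 + 1120²) = √(114 + 1254400) = √1254514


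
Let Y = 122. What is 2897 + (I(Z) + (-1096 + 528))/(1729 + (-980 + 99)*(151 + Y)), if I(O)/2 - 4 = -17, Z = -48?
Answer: 345878921/119392 ≈ 2897.0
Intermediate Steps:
I(O) = -26 (I(O) = 8 + 2*(-17) = 8 - 34 = -26)
2897 + (I(Z) + (-1096 + 528))/(1729 + (-980 + 99)*(151 + Y)) = 2897 + (-26 + (-1096 + 528))/(1729 + (-980 + 99)*(151 + 122)) = 2897 + (-26 - 568)/(1729 - 881*273) = 2897 - 594/(1729 - 240513) = 2897 - 594/(-238784) = 2897 - 594*(-1/238784) = 2897 + 297/119392 = 345878921/119392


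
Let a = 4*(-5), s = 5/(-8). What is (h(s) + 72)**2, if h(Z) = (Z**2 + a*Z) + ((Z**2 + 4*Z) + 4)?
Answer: 7711729/1024 ≈ 7531.0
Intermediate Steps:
s = -5/8 (s = 5*(-1/8) = -5/8 ≈ -0.62500)
a = -20
h(Z) = 4 - 16*Z + 2*Z**2 (h(Z) = (Z**2 - 20*Z) + ((Z**2 + 4*Z) + 4) = (Z**2 - 20*Z) + (4 + Z**2 + 4*Z) = 4 - 16*Z + 2*Z**2)
(h(s) + 72)**2 = ((4 - 16*(-5/8) + 2*(-5/8)**2) + 72)**2 = ((4 + 10 + 2*(25/64)) + 72)**2 = ((4 + 10 + 25/32) + 72)**2 = (473/32 + 72)**2 = (2777/32)**2 = 7711729/1024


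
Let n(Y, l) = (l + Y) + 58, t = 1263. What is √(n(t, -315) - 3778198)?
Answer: 18*I*√11658 ≈ 1943.5*I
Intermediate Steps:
n(Y, l) = 58 + Y + l (n(Y, l) = (Y + l) + 58 = 58 + Y + l)
√(n(t, -315) - 3778198) = √((58 + 1263 - 315) - 3778198) = √(1006 - 3778198) = √(-3777192) = 18*I*√11658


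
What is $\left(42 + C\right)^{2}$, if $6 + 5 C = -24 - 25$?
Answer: $961$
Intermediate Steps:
$C = -11$ ($C = - \frac{6}{5} + \frac{-24 - 25}{5} = - \frac{6}{5} + \frac{1}{5} \left(-49\right) = - \frac{6}{5} - \frac{49}{5} = -11$)
$\left(42 + C\right)^{2} = \left(42 - 11\right)^{2} = 31^{2} = 961$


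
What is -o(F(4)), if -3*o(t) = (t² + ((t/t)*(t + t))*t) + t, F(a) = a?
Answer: 52/3 ≈ 17.333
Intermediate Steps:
o(t) = -t² - t/3 (o(t) = -((t² + ((t/t)*(t + t))*t) + t)/3 = -((t² + (1*(2*t))*t) + t)/3 = -((t² + (2*t)*t) + t)/3 = -((t² + 2*t²) + t)/3 = -(3*t² + t)/3 = -(t + 3*t²)/3 = -t² - t/3)
-o(F(4)) = -(-1)*4*(⅓ + 4) = -(-1)*4*13/3 = -1*(-52/3) = 52/3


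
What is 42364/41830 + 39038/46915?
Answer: 813588/441001 ≈ 1.8449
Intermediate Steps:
42364/41830 + 39038/46915 = 42364*(1/41830) + 39038*(1/46915) = 238/235 + 39038/46915 = 813588/441001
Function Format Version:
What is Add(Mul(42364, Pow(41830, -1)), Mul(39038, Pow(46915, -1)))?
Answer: Rational(813588, 441001) ≈ 1.8449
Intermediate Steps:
Add(Mul(42364, Pow(41830, -1)), Mul(39038, Pow(46915, -1))) = Add(Mul(42364, Rational(1, 41830)), Mul(39038, Rational(1, 46915))) = Add(Rational(238, 235), Rational(39038, 46915)) = Rational(813588, 441001)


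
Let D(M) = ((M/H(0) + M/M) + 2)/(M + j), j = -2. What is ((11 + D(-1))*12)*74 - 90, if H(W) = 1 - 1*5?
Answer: 8716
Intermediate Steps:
H(W) = -4 (H(W) = 1 - 5 = -4)
D(M) = (3 - M/4)/(-2 + M) (D(M) = ((M/(-4) + M/M) + 2)/(M - 2) = ((M*(-¼) + 1) + 2)/(-2 + M) = ((-M/4 + 1) + 2)/(-2 + M) = ((1 - M/4) + 2)/(-2 + M) = (3 - M/4)/(-2 + M))
((11 + D(-1))*12)*74 - 90 = ((11 + (12 - 1*(-1))/(4*(-2 - 1)))*12)*74 - 90 = ((11 + (¼)*(12 + 1)/(-3))*12)*74 - 90 = ((11 + (¼)*(-⅓)*13)*12)*74 - 90 = ((11 - 13/12)*12)*74 - 90 = ((119/12)*12)*74 - 90 = 119*74 - 90 = 8806 - 90 = 8716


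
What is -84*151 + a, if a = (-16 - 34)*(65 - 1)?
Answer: -15884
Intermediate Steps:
a = -3200 (a = -50*64 = -3200)
-84*151 + a = -84*151 - 3200 = -12684 - 3200 = -15884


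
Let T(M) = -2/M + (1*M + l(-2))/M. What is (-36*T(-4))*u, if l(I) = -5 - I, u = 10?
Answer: -810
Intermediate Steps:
T(M) = -2/M + (-3 + M)/M (T(M) = -2/M + (1*M + (-5 - 1*(-2)))/M = -2/M + (M + (-5 + 2))/M = -2/M + (M - 3)/M = -2/M + (-3 + M)/M)
(-36*T(-4))*u = -36*(-5 - 4)/(-4)*10 = -(-9)*(-9)*10 = -36*9/4*10 = -81*10 = -810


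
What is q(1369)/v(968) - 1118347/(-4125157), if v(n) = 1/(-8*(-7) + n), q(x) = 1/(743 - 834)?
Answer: -4122391191/375389287 ≈ -10.982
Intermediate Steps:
q(x) = -1/91 (q(x) = 1/(-91) = -1/91)
v(n) = 1/(56 + n)
q(1369)/v(968) - 1118347/(-4125157) = -1/(91*(1/(56 + 968))) - 1118347/(-4125157) = -1/(91*(1/1024)) - 1118347*(-1/4125157) = -1/(91*1/1024) + 1118347/4125157 = -1/91*1024 + 1118347/4125157 = -1024/91 + 1118347/4125157 = -4122391191/375389287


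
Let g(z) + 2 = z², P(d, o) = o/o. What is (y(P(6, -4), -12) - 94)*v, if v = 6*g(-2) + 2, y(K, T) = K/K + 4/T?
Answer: -3920/3 ≈ -1306.7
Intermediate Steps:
P(d, o) = 1
g(z) = -2 + z²
y(K, T) = 1 + 4/T
v = 14 (v = 6*(-2 + (-2)²) + 2 = 6*(-2 + 4) + 2 = 6*2 + 2 = 12 + 2 = 14)
(y(P(6, -4), -12) - 94)*v = ((4 - 12)/(-12) - 94)*14 = (-1/12*(-8) - 94)*14 = (⅔ - 94)*14 = -280/3*14 = -3920/3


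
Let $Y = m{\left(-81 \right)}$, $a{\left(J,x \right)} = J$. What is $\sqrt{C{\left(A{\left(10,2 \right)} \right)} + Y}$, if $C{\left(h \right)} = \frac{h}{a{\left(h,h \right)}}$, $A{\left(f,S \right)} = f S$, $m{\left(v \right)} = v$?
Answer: $4 i \sqrt{5} \approx 8.9443 i$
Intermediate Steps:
$A{\left(f,S \right)} = S f$
$C{\left(h \right)} = 1$ ($C{\left(h \right)} = \frac{h}{h} = 1$)
$Y = -81$
$\sqrt{C{\left(A{\left(10,2 \right)} \right)} + Y} = \sqrt{1 - 81} = \sqrt{-80} = 4 i \sqrt{5}$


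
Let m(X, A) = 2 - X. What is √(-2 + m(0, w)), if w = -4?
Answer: 0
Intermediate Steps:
√(-2 + m(0, w)) = √(-2 + (2 - 1*0)) = √(-2 + (2 + 0)) = √(-2 + 2) = √0 = 0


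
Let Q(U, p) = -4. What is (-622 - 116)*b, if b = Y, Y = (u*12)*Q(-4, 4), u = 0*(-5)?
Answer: 0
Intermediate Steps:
u = 0
Y = 0 (Y = (0*12)*(-4) = 0*(-4) = 0)
b = 0
(-622 - 116)*b = (-622 - 116)*0 = -738*0 = 0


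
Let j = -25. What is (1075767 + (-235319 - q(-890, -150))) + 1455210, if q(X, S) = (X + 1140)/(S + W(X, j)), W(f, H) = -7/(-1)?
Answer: 328279344/143 ≈ 2.2957e+6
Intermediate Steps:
W(f, H) = 7 (W(f, H) = -7*(-1) = 7)
q(X, S) = (1140 + X)/(7 + S) (q(X, S) = (X + 1140)/(S + 7) = (1140 + X)/(7 + S))
(1075767 + (-235319 - q(-890, -150))) + 1455210 = (1075767 + (-235319 - (1140 - 890)/(7 - 150))) + 1455210 = (1075767 + (-235319 - 250/(-143))) + 1455210 = (1075767 + (-235319 - (-1)*250/143)) + 1455210 = (1075767 + (-235319 - 1*(-250/143))) + 1455210 = (1075767 + (-235319 + 250/143)) + 1455210 = (1075767 - 33650367/143) + 1455210 = 120184314/143 + 1455210 = 328279344/143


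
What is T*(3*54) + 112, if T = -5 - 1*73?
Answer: -12524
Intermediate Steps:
T = -78 (T = -5 - 73 = -78)
T*(3*54) + 112 = -234*54 + 112 = -78*162 + 112 = -12636 + 112 = -12524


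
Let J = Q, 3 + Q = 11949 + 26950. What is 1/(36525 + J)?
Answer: 1/75421 ≈ 1.3259e-5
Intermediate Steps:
Q = 38896 (Q = -3 + (11949 + 26950) = -3 + 38899 = 38896)
J = 38896
1/(36525 + J) = 1/(36525 + 38896) = 1/75421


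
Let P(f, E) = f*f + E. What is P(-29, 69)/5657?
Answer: 910/5657 ≈ 0.16086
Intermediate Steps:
P(f, E) = E + f**2 (P(f, E) = f**2 + E = E + f**2)
P(-29, 69)/5657 = (69 + (-29)**2)/5657 = (69 + 841)*(1/5657) = 910*(1/5657) = 910/5657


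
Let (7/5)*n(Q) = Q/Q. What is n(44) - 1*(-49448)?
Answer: 346141/7 ≈ 49449.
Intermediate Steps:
n(Q) = 5/7 (n(Q) = 5*(Q/Q)/7 = (5/7)*1 = 5/7)
n(44) - 1*(-49448) = 5/7 - 1*(-49448) = 5/7 + 49448 = 346141/7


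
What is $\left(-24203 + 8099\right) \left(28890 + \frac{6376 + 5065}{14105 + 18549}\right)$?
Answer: $- \frac{7596140054052}{16327} \approx -4.6525 \cdot 10^{8}$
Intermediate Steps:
$\left(-24203 + 8099\right) \left(28890 + \frac{6376 + 5065}{14105 + 18549}\right) = - 16104 \left(28890 + \frac{11441}{32654}\right) = \left(-16104\right) \frac{943385501}{32654} = - \frac{7596140054052}{16327}$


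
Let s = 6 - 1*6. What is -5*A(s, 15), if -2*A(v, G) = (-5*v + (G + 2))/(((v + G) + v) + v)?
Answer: 17/6 ≈ 2.8333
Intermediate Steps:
s = 0 (s = 6 - 6 = 0)
A(v, G) = -(2 + G - 5*v)/(2*(G + 3*v)) (A(v, G) = -(-5*v + (G + 2))/(2*(((v + G) + v) + v)) = -(-5*v + (2 + G))/(2*(((G + v) + v) + v)) = -(2 + G - 5*v)/(2*((G + 2*v) + v)) = -(2 + G - 5*v)/(2*(G + 3*v)))
-5*A(s, 15) = -5*(-2 - 1*15 + 5*0)/(2*(15 + 3*0)) = -5*(-2 - 15 + 0)/(2*(15 + 0)) = -5*(-17)/(2*15) = -5*(-17/30) = 17/6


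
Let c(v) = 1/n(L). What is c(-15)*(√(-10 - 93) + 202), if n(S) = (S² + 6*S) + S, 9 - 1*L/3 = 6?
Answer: 101/72 + I*√103/144 ≈ 1.4028 + 0.070478*I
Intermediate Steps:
L = 9 (L = 27 - 3*6 = 27 - 18 = 9)
n(S) = S² + 7*S
c(v) = 1/144 (c(v) = 1/(9*(7 + 9)) = 1/(9*16) = 1/144)
c(-15)*(√(-10 - 93) + 202) = (√(-10 - 93) + 202)/144 = (√(-103) + 202)/144 = (I*√103 + 202)/144 = (202 + I*√103)/144 = 101/72 + I*√103/144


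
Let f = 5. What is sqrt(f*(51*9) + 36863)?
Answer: sqrt(39158) ≈ 197.88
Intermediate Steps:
sqrt(f*(51*9) + 36863) = sqrt(5*(51*9) + 36863) = sqrt(5*459 + 36863) = sqrt(2295 + 36863) = sqrt(39158)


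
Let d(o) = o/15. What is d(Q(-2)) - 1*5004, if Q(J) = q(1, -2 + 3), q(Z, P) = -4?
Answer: -75064/15 ≈ -5004.3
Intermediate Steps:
Q(J) = -4
d(o) = o/15 (d(o) = o*(1/15) = o/15)
d(Q(-2)) - 1*5004 = (1/15)*(-4) - 1*5004 = -4/15 - 5004 = -75064/15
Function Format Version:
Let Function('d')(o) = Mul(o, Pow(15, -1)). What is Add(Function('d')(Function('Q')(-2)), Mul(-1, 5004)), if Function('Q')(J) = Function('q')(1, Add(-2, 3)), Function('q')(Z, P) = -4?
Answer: Rational(-75064, 15) ≈ -5004.3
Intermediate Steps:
Function('Q')(J) = -4
Function('d')(o) = Mul(Rational(1, 15), o) (Function('d')(o) = Mul(o, Rational(1, 15)) = Mul(Rational(1, 15), o))
Add(Function('d')(Function('Q')(-2)), Mul(-1, 5004)) = Add(Mul(Rational(1, 15), -4), Mul(-1, 5004)) = Add(Rational(-4, 15), -5004) = Rational(-75064, 15)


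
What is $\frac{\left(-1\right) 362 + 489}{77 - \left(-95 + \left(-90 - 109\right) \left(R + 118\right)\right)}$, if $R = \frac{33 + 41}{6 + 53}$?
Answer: $\frac{7493}{1410312} \approx 0.005313$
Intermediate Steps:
$R = \frac{74}{59} \approx 1.2542$
$\frac{\left(-1\right) 362 + 489}{77 - \left(-95 + \left(-90 - 109\right) \left(R + 118\right)\right)} = \frac{\left(-1\right) 362 + 489}{77 - \left(-95 + \left(-90 - 109\right) \left(\frac{74}{59} + 118\right)\right)} = \frac{-362 + 489}{77 - \left(-95 - \frac{1400164}{59}\right)} = \frac{127}{77 + \left(95 - - \frac{1400164}{59}\right)} = \frac{127}{77 + \left(95 + \frac{1400164}{59}\right)} = \frac{127}{77 + \frac{1405769}{59}} = \frac{127}{\frac{1410312}{59}} = 127 \cdot \frac{59}{1410312} = \frac{7493}{1410312}$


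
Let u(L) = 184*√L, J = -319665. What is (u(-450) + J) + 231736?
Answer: -87929 + 2760*I*√2 ≈ -87929.0 + 3903.2*I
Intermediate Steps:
(u(-450) + J) + 231736 = (184*√(-450) - 319665) + 231736 = (184*(15*I*√2) - 319665) + 231736 = (2760*I*√2 - 319665) + 231736 = (-319665 + 2760*I*√2) + 231736 = -87929 + 2760*I*√2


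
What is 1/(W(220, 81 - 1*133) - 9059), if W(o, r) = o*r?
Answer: -1/20499 ≈ -4.8783e-5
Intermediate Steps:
1/(W(220, 81 - 1*133) - 9059) = 1/(220*(81 - 1*133) - 9059) = 1/(220*(81 - 133) - 9059) = 1/(220*(-52) - 9059) = 1/(-11440 - 9059) = 1/(-20499) = -1/20499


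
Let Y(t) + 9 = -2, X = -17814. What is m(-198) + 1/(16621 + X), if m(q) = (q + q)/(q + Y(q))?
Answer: 42929/22667 ≈ 1.8939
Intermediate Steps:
Y(t) = -11 (Y(t) = -9 - 2 = -11)
m(q) = 2*q/(-11 + q) (m(q) = (q + q)/(q - 11) = (2*q)/(-11 + q) = 2*q/(-11 + q))
m(-198) + 1/(16621 + X) = 2*(-198)/(-11 - 198) + 1/(16621 - 17814) = 2*(-198)/(-209) + 1/(-1193) = 2*(-198)*(-1/209) - 1/1193 = 36/19 - 1/1193 = 42929/22667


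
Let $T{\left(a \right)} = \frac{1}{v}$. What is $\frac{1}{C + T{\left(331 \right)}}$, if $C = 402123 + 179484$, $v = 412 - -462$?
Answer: $\frac{874}{508324519} \approx 1.7194 \cdot 10^{-6}$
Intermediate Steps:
$v = 874$ ($v = 412 + 462 = 874$)
$T{\left(a \right)} = \frac{1}{874}$
$C = 581607$
$\frac{1}{C + T{\left(331 \right)}} = \frac{1}{581607 + \frac{1}{874}} = \frac{1}{\frac{508324519}{874}} = \frac{874}{508324519}$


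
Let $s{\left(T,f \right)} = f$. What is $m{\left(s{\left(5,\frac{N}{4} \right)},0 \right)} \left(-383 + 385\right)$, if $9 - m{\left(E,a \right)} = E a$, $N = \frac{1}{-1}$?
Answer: $18$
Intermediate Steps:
$N = -1$
$m{\left(E,a \right)} = 9 - E a$
$m{\left(s{\left(5,\frac{N}{4} \right)},0 \right)} \left(-383 + 385\right) = \left(9 - - \frac{1}{4} \cdot 0\right) \left(-383 + 385\right) = \left(9 - \left(-1\right) \frac{1}{4} \cdot 0\right) 2 = \left(9 - \left(- \frac{1}{4}\right) 0\right) 2 = \left(9 + 0\right) 2 = 9 \cdot 2 = 18$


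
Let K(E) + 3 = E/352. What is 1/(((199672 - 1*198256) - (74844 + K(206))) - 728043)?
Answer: -176/141058471 ≈ -1.2477e-6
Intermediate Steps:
K(E) = -3 + E/352
1/(((199672 - 1*198256) - (74844 + K(206))) - 728043) = 1/(((199672 - 1*198256) - (74844 + (-3 + (1/352)*206))) - 728043) = 1/(((199672 - 198256) - (74844 + (-3 + 103/176))) - 728043) = 1/((1416 - (74844 - 425/176)) - 728043) = 1/((1416 - 1*13172119/176) - 728043) = 1/((1416 - 13172119/176) - 728043) = 1/(-12922903/176 - 728043) = 1/(-141058471/176) = -176/141058471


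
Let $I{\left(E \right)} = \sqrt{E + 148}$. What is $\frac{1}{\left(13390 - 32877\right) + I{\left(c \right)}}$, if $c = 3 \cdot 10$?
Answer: $- \frac{19487}{379742991} - \frac{\sqrt{178}}{379742991} \approx -5.1351 \cdot 10^{-5}$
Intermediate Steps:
$c = 30$
$I{\left(E \right)} = \sqrt{148 + E}$
$\frac{1}{\left(13390 - 32877\right) + I{\left(c \right)}} = \frac{1}{\left(13390 - 32877\right) + \sqrt{148 + 30}} = \frac{1}{-19487 + \sqrt{178}}$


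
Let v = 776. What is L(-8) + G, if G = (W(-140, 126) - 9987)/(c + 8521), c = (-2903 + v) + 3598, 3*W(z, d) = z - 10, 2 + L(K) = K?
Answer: -109957/9992 ≈ -11.005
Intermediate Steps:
L(K) = -2 + K
W(z, d) = -10/3 + z/3 (W(z, d) = (z - 10)/3 = (-10 + z)/3 = -10/3 + z/3)
c = 1471 (c = (-2903 + 776) + 3598 = -2127 + 3598 = 1471)
G = -10037/9992 (G = ((-10/3 + (⅓)*(-140)) - 9987)/(1471 + 8521) = ((-10/3 - 140/3) - 9987)/9992 = (-50 - 9987)*(1/9992) = -10037*1/9992 = -10037/9992 ≈ -1.0045)
L(-8) + G = (-2 - 8) - 10037/9992 = -10 - 10037/9992 = -109957/9992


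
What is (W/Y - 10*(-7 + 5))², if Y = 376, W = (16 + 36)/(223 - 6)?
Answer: 166441968729/416078404 ≈ 400.03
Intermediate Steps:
W = 52/217 ≈ 0.23963
(W/Y - 10*(-7 + 5))² = ((52/217)/376 - 10*(-7 + 5))² = ((52/217)*(1/376) - 10*(-2))² = (13/20398 + 20)² = (407973/20398)² = 166441968729/416078404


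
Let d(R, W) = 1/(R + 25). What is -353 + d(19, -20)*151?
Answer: -15381/44 ≈ -349.57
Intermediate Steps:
d(R, W) = 1/(25 + R)
-353 + d(19, -20)*151 = -353 + 151/(25 + 19) = -353 + 151/44 = -15381/44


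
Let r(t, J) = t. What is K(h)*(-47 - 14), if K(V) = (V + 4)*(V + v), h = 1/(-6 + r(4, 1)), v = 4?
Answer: -2989/4 ≈ -747.25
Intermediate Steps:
h = -½ (h = 1/(-6 + 4) = 1/(-2) = -½ ≈ -0.50000)
K(V) = (4 + V)² (K(V) = (V + 4)*(V + 4) = (4 + V)*(4 + V) = (4 + V)²)
K(h)*(-47 - 14) = (16 + (-½)² + 8*(-½))*(-47 - 14) = (16 + ¼ - 4)*(-61) = (49/4)*(-61) = -2989/4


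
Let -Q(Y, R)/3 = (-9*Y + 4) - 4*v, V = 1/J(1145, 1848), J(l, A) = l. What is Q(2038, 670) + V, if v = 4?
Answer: 63045991/1145 ≈ 55062.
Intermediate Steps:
V = 1/1145 ≈ 0.00087336
Q(Y, R) = 36 + 27*Y (Q(Y, R) = -3*((-9*Y + 4) - 4*4) = -3*((4 - 9*Y) - 16) = -3*(-12 - 9*Y) = 36 + 27*Y)
Q(2038, 670) + V = (36 + 27*2038) + 1/1145 = (36 + 55026) + 1/1145 = 55062 + 1/1145 = 63045991/1145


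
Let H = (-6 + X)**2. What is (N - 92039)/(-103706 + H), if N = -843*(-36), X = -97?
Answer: 61691/93097 ≈ 0.66265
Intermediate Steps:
N = 30348
H = 10609 (H = (-6 - 97)**2 = (-103)**2 = 10609)
(N - 92039)/(-103706 + H) = (30348 - 92039)/(-103706 + 10609) = -61691/(-93097) = -61691*(-1/93097) = 61691/93097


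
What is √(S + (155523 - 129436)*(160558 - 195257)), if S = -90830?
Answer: 11*I*√7481683 ≈ 30088.0*I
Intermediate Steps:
√(S + (155523 - 129436)*(160558 - 195257)) = √(-90830 + (155523 - 129436)*(160558 - 195257)) = √(-90830 + 26087*(-34699)) = √(-90830 - 905192813) = √(-905283643) = 11*I*√7481683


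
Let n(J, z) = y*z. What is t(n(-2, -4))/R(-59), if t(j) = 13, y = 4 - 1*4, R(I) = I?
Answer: -13/59 ≈ -0.22034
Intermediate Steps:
y = 0 (y = 4 - 4 = 0)
n(J, z) = 0 (n(J, z) = 0*z = 0)
t(n(-2, -4))/R(-59) = 13/(-59) = 13*(-1/59) = -13/59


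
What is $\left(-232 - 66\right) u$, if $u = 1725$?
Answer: $-514050$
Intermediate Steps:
$\left(-232 - 66\right) u = \left(-232 - 66\right) 1725 = \left(-298\right) 1725 = -514050$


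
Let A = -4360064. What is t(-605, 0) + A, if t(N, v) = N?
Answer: -4360669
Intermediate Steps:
t(-605, 0) + A = -605 - 4360064 = -4360669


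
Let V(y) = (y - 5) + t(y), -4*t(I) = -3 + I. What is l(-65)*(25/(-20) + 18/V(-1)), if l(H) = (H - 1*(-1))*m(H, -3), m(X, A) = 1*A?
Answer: -4656/5 ≈ -931.20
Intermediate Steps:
t(I) = ¾ - I/4 (t(I) = -(-3 + I)/4 = ¾ - I/4)
V(y) = -17/4 + 3*y/4 (V(y) = (y - 5) + (¾ - y/4) = (-5 + y) + (¾ - y/4) = -17/4 + 3*y/4)
m(X, A) = A
l(H) = -3 - 3*H (l(H) = (H - 1*(-1))*(-3) = (H + 1)*(-3) = (1 + H)*(-3) = -3 - 3*H)
l(-65)*(25/(-20) + 18/V(-1)) = (-3 - 3*(-65))*(25/(-20) + 18/(-17/4 + (¾)*(-1))) = (-3 + 195)*(25*(-1/20) + 18/(-17/4 - ¾)) = 192*(-5/4 + 18/(-5)) = 192*(-5/4 + 18*(-⅕)) = 192*(-5/4 - 18/5) = 192*(-97/20) = -4656/5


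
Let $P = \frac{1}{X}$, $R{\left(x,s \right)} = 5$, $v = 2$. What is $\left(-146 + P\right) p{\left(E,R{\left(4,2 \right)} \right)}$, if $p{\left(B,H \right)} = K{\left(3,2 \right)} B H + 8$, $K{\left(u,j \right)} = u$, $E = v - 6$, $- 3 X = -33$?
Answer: $\frac{83460}{11} \approx 7587.3$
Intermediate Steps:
$X = 11$ ($X = \left(- \frac{1}{3}\right) \left(-33\right) = 11$)
$E = -4$ ($E = 2 - 6 = -4$)
$p{\left(B,H \right)} = 8 + 3 B H$ ($p{\left(B,H \right)} = 3 B H + 8 = 8 + 3 B H$)
$P = \frac{1}{11} \approx 0.090909$
$\left(-146 + P\right) p{\left(E,R{\left(4,2 \right)} \right)} = \left(-146 + \frac{1}{11}\right) \left(8 + 3 \left(-4\right) 5\right) = - \frac{1605 \left(8 - 60\right)}{11} = \left(- \frac{1605}{11}\right) \left(-52\right) = \frac{83460}{11}$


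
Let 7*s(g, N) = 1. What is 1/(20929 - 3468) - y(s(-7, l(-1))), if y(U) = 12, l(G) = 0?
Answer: -209531/17461 ≈ -12.000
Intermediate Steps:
s(g, N) = ⅐ (s(g, N) = (⅐)*1 = ⅐)
1/(20929 - 3468) - y(s(-7, l(-1))) = 1/(20929 - 3468) - 1*12 = 1/17461 - 12 = -209531/17461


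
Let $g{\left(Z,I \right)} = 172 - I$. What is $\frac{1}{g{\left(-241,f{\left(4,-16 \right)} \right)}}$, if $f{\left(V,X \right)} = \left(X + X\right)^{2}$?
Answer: $- \frac{1}{852} \approx -0.0011737$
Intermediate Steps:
$f{\left(V,X \right)} = 4 X^{2}$ ($f{\left(V,X \right)} = \left(2 X\right)^{2} = 4 X^{2}$)
$\frac{1}{g{\left(-241,f{\left(4,-16 \right)} \right)}} = \frac{1}{172 - 4 \left(-16\right)^{2}} = \frac{1}{172 - 4 \cdot 256} = \frac{1}{172 - 1024} = \frac{1}{-852} = - \frac{1}{852}$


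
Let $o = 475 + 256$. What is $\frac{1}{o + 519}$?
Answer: $\frac{1}{1250} \approx 0.0008$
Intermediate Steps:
$o = 731$
$\frac{1}{o + 519} = \frac{1}{731 + 519} = \frac{1}{1250}$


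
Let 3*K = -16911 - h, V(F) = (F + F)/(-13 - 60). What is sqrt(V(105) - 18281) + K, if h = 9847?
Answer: -26758/3 + I*sqrt(97434779)/73 ≈ -8919.3 + 135.22*I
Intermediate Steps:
V(F) = -2*F/73 (V(F) = (2*F)/(-73) = (2*F)*(-1/73) = -2*F/73)
K = -26758/3 (K = (-16911 - 1*9847)/3 = (-16911 - 9847)/3 = (1/3)*(-26758) = -26758/3 ≈ -8919.3)
sqrt(V(105) - 18281) + K = sqrt(-2/73*105 - 18281) - 26758/3 = sqrt(-210/73 - 18281) - 26758/3 = sqrt(-1334723/73) - 26758/3 = I*sqrt(97434779)/73 - 26758/3 = -26758/3 + I*sqrt(97434779)/73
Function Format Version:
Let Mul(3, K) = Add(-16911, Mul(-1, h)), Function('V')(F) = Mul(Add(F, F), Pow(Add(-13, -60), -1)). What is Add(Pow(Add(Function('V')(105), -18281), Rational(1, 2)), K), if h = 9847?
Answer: Add(Rational(-26758, 3), Mul(Rational(1, 73), I, Pow(97434779, Rational(1, 2)))) ≈ Add(-8919.3, Mul(135.22, I))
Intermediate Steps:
Function('V')(F) = Mul(Rational(-2, 73), F) (Function('V')(F) = Mul(Mul(2, F), Pow(-73, -1)) = Mul(Mul(2, F), Rational(-1, 73)) = Mul(Rational(-2, 73), F))
K = Rational(-26758, 3) (K = Mul(Rational(1, 3), Add(-16911, Mul(-1, 9847))) = Mul(Rational(1, 3), Add(-16911, -9847)) = Mul(Rational(1, 3), -26758) = Rational(-26758, 3) ≈ -8919.3)
Add(Pow(Add(Function('V')(105), -18281), Rational(1, 2)), K) = Add(Pow(Add(Mul(Rational(-2, 73), 105), -18281), Rational(1, 2)), Rational(-26758, 3)) = Add(Pow(Add(Rational(-210, 73), -18281), Rational(1, 2)), Rational(-26758, 3)) = Add(Pow(Rational(-1334723, 73), Rational(1, 2)), Rational(-26758, 3)) = Add(Mul(Rational(1, 73), I, Pow(97434779, Rational(1, 2))), Rational(-26758, 3)) = Add(Rational(-26758, 3), Mul(Rational(1, 73), I, Pow(97434779, Rational(1, 2))))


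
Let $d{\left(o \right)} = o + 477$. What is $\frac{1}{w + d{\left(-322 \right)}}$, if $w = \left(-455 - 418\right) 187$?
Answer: $- \frac{1}{163096} \approx -6.1314 \cdot 10^{-6}$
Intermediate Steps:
$d{\left(o \right)} = 477 + o$
$w = -163251$ ($w = \left(-873\right) 187 = -163251$)
$\frac{1}{w + d{\left(-322 \right)}} = \frac{1}{-163251 + \left(477 - 322\right)} = \frac{1}{-163251 + 155} = \frac{1}{-163096} = - \frac{1}{163096}$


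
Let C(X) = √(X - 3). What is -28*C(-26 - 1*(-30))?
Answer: -28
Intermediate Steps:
C(X) = √(-3 + X)
-28*C(-26 - 1*(-30)) = -28*√(-3 + (-26 - 1*(-30))) = -28*√(-3 + (-26 + 30)) = -28*√(-3 + 4) = -28*√1 = -28*1 = -28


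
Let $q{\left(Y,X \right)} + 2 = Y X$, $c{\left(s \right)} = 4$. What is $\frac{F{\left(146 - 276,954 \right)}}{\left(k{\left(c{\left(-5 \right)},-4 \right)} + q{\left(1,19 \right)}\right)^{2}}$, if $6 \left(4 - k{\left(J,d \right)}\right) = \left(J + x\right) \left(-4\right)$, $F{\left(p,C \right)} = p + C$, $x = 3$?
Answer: $\frac{7416}{5929} \approx 1.2508$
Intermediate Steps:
$F{\left(p,C \right)} = C + p$
$q{\left(Y,X \right)} = -2 + X Y$ ($q{\left(Y,X \right)} = -2 + Y X = -2 + X Y$)
$k{\left(J,d \right)} = 6 + \frac{2 J}{3}$ ($k{\left(J,d \right)} = 4 - \frac{\left(J + 3\right) \left(-4\right)}{6} = 4 - \frac{\left(3 + J\right) \left(-4\right)}{6} = 4 - \frac{-12 - 4 J}{6} = 4 + \left(2 + \frac{2 J}{3}\right) = 6 + \frac{2 J}{3}$)
$\frac{F{\left(146 - 276,954 \right)}}{\left(k{\left(c{\left(-5 \right)},-4 \right)} + q{\left(1,19 \right)}\right)^{2}} = \frac{954 + \left(146 - 276\right)}{\left(\left(6 + \frac{2}{3} \cdot 4\right) + \left(-2 + 19 \cdot 1\right)\right)^{2}} = \frac{954 - 130}{\left(\left(6 + \frac{8}{3}\right) + \left(-2 + 19\right)\right)^{2}} = \frac{824}{\left(\frac{26}{3} + 17\right)^{2}} = \frac{824}{\left(\frac{77}{3}\right)^{2}} = \frac{824}{\frac{5929}{9}} = 824 \cdot \frac{9}{5929} = \frac{7416}{5929}$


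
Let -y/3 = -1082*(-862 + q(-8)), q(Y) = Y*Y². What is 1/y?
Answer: -1/4460004 ≈ -2.2422e-7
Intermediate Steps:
q(Y) = Y³
y = -4460004 (y = -(-3246)*(-862 + (-8)³) = -(-3246)*(-862 - 512) = -(-3246)*(-1374) = -3*1486668 = -4460004)
1/y = 1/(-4460004) = -1/4460004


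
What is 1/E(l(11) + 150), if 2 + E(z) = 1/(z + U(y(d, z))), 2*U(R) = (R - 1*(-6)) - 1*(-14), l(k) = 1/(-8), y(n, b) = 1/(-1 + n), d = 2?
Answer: -1283/2558 ≈ -0.50156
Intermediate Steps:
l(k) = -1/8
U(R) = 10 + R/2 (U(R) = ((R - 1*(-6)) - 1*(-14))/2 = ((R + 6) + 14)/2 = ((6 + R) + 14)/2 = (20 + R)/2 = 10 + R/2)
E(z) = -2 + 1/(21/2 + z) (E(z) = -2 + 1/(z + (10 + 1/(2*(-1 + 2)))) = -2 + 1/(z + (10 + (1/2)/1)) = -2 + 1/(z + (10 + (1/2)*1)) = -2 + 1/(z + (10 + 1/2)) = -2 + 1/(z + 21/2) = -2 + 1/(21/2 + z))
1/E(l(11) + 150) = 1/(4*(-10 - (-1/8 + 150))/(21 + 2*(-1/8 + 150))) = 1/(4*(-10 - 1*1199/8)/(21 + 2*(1199/8))) = 1/(4*(-10 - 1199/8)/(21 + 1199/4)) = 1/(4*(-1279/8)/(1283/4)) = 1/(4*(4/1283)*(-1279/8)) = 1/(-2558/1283) = -1283/2558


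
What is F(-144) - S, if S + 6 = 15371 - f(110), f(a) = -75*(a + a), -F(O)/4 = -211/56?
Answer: -445899/14 ≈ -31850.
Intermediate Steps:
F(O) = 211/14 (F(O) = -(-844)/56 = -4*(-211/56) = 211/14)
f(a) = -150*a
S = 31865 (S = -6 + (15371 - (-150)*110) = -6 + (15371 - 1*(-16500)) = -6 + (15371 + 16500) = -6 + 31871 = 31865)
F(-144) - S = 211/14 - 1*31865 = 211/14 - 31865 = -445899/14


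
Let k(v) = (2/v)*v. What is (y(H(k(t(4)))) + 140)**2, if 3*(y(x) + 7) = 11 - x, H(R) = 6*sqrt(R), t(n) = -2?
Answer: 168172/9 - 1640*sqrt(2)/3 ≈ 17913.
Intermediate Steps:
k(v) = 2
y(x) = -10/3 - x/3 (y(x) = -7 + (11 - x)/3 = -7 + (11/3 - x/3) = -10/3 - x/3)
(y(H(k(t(4)))) + 140)**2 = ((-10/3 - 2*sqrt(2)) + 140)**2 = (410/3 - 2*sqrt(2))**2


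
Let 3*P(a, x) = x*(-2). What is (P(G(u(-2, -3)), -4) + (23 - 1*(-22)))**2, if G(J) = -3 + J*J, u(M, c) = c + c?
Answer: 20449/9 ≈ 2272.1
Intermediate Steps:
u(M, c) = 2*c
G(J) = -3 + J**2
P(a, x) = -2*x/3 (P(a, x) = (x*(-2))/3 = (-2*x)/3 = -2*x/3)
(P(G(u(-2, -3)), -4) + (23 - 1*(-22)))**2 = (-2/3*(-4) + (23 - 1*(-22)))**2 = (8/3 + (23 + 22))**2 = (8/3 + 45)**2 = (143/3)**2 = 20449/9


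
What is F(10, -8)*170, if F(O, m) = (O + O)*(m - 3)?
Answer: -37400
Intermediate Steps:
F(O, m) = 2*O*(-3 + m) (F(O, m) = (2*O)*(-3 + m) = 2*O*(-3 + m))
F(10, -8)*170 = (2*10*(-3 - 8))*170 = (2*10*(-11))*170 = -220*170 = -37400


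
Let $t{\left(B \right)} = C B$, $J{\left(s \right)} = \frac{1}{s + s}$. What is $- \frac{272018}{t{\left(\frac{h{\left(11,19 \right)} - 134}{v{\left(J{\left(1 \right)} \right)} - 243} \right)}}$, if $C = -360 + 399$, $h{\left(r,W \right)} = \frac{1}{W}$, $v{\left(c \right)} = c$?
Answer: $- \frac{250664587}{19851} \approx -12627.0$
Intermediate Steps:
$J{\left(s \right)} = \frac{1}{2 s}$
$C = 39$
$t{\left(B \right)} = 39 B$
$- \frac{272018}{t{\left(\frac{h{\left(11,19 \right)} - 134}{v{\left(J{\left(1 \right)} \right)} - 243} \right)}} = - \frac{272018}{39 \frac{\frac{1}{19} - 134}{\frac{1}{2 \cdot 1} - 243}} = - \frac{272018}{39 \frac{\frac{1}{19} - 134}{\frac{1}{2} \cdot 1 - 243}} = - \frac{272018}{39 \left(- \frac{2545}{19 \left(\frac{1}{2} - 243\right)}\right)} = - \frac{272018}{39 \left(- \frac{2545}{19 \left(- \frac{485}{2}\right)}\right)} = - \frac{272018}{39 \left(\left(- \frac{2545}{19}\right) \left(- \frac{2}{485}\right)\right)} = - \frac{272018}{39 \cdot \frac{1018}{1843}} = - \frac{272018}{\frac{39702}{1843}} = \left(-272018\right) \frac{1843}{39702} = - \frac{250664587}{19851}$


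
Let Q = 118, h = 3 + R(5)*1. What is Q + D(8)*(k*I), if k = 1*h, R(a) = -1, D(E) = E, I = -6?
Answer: 22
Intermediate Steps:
h = 2 (h = 3 - 1*1 = 3 - 1 = 2)
k = 2 (k = 1*2 = 2)
Q + D(8)*(k*I) = 118 + 8*(2*(-6)) = 118 + 8*(-12) = 118 - 96 = 22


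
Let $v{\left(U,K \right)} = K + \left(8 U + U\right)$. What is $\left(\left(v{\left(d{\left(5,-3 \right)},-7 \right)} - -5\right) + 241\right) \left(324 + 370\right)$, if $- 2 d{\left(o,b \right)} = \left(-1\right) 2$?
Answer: $172112$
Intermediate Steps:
$d{\left(o,b \right)} = 1$ ($d{\left(o,b \right)} = - \frac{\left(-1\right) 2}{2} = \left(- \frac{1}{2}\right) \left(-2\right) = 1$)
$v{\left(U,K \right)} = K + 9 U$
$\left(\left(v{\left(d{\left(5,-3 \right)},-7 \right)} - -5\right) + 241\right) \left(324 + 370\right) = \left(\left(\left(-7 + 9 \cdot 1\right) - -5\right) + 241\right) \left(324 + 370\right) = \left(\left(\left(-7 + 9\right) + 5\right) + 241\right) 694 = \left(\left(2 + 5\right) + 241\right) 694 = \left(7 + 241\right) 694 = 248 \cdot 694 = 172112$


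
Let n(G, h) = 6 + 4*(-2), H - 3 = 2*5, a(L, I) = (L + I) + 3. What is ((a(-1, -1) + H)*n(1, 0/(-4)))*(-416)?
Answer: 11648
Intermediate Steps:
a(L, I) = 3 + I + L (a(L, I) = (I + L) + 3 = 3 + I + L)
H = 13 (H = 3 + 2*5 = 3 + 10 = 13)
n(G, h) = -2 (n(G, h) = 6 - 8 = -2)
((a(-1, -1) + H)*n(1, 0/(-4)))*(-416) = (((3 - 1 - 1) + 13)*(-2))*(-416) = ((1 + 13)*(-2))*(-416) = (14*(-2))*(-416) = -28*(-416) = 11648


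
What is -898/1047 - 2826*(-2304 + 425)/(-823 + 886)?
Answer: 617729996/7329 ≈ 84286.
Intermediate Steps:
-898/1047 - 2826*(-2304 + 425)/(-823 + 886) = -898*1/1047 - 2826/(63/(-1879)) = -898/1047 - 2826/(63*(-1/1879)) = -898/1047 - 2826/(-63/1879) = -898/1047 - 2826*(-1879/63) = -898/1047 + 590006/7 = 617729996/7329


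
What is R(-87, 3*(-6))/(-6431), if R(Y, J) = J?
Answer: 18/6431 ≈ 0.0027989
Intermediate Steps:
R(-87, 3*(-6))/(-6431) = (3*(-6))/(-6431) = -18*(-1/6431) = 18/6431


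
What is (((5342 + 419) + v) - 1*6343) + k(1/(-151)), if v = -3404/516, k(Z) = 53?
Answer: -69092/129 ≈ -535.60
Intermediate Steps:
v = -851/129 (v = -3404*1/516 = -851/129 ≈ -6.5969)
(((5342 + 419) + v) - 1*6343) + k(1/(-151)) = (((5342 + 419) - 851/129) - 1*6343) + 53 = ((5761 - 851/129) - 6343) + 53 = (742318/129 - 6343) + 53 = -75929/129 + 53 = -69092/129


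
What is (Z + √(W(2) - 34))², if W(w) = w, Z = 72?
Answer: 5152 + 576*I*√2 ≈ 5152.0 + 814.59*I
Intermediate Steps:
(Z + √(W(2) - 34))² = (72 + √(2 - 34))² = (72 + √(-32))² = (72 + 4*I*√2)²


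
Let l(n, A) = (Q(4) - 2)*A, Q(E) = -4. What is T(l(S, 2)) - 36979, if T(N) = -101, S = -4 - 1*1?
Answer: -37080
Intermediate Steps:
S = -5 (S = -4 - 1 = -5)
l(n, A) = -6*A (l(n, A) = (-4 - 2)*A = -6*A)
T(l(S, 2)) - 36979 = -101 - 36979 = -37080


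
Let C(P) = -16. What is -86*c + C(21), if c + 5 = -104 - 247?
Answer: 30600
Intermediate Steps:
c = -356 (c = -5 + (-104 - 247) = -5 - 351 = -356)
-86*c + C(21) = -86*(-356) - 16 = 30616 - 16 = 30600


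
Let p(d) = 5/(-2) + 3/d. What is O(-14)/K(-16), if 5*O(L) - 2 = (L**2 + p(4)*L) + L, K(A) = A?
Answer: -417/160 ≈ -2.6063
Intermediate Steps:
p(d) = -5/2 + 3/d (p(d) = 5*(-1/2) + 3/d = -5/2 + 3/d)
O(L) = 2/5 - 3*L/20 + L**2/5 (O(L) = 2/5 + ((L**2 + (-5/2 + 3/4)*L) + L)/5 = 2/5 + ((L**2 - 7*L/4) + L)/5 = 2/5 + (L**2 - 3*L/4)/5 = 2/5 + (-3*L/20 + L**2/5) = 2/5 - 3*L/20 + L**2/5)
O(-14)/K(-16) = (2/5 - 3/20*(-14) + (1/5)*(-14)**2)/(-16) = (2/5 + 21/10 + (1/5)*196)*(-1/16) = (2/5 + 21/10 + 196/5)*(-1/16) = (417/10)*(-1/16) = -417/160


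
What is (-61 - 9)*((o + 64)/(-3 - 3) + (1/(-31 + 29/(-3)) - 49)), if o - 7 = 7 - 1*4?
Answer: 785995/183 ≈ 4295.1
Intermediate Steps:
o = 10 (o = 7 + (7 - 1*4) = 7 + (7 - 4) = 7 + 3 = 10)
(-61 - 9)*((o + 64)/(-3 - 3) + (1/(-31 + 29/(-3)) - 49)) = (-61 - 9)*((10 + 64)/(-3 - 3) + (1/(-31 + 29/(-3)) - 49)) = -70*(74/(-6) + (1/(-31 + 29*(-1/3)) - 49)) = -70*(74*(-1/6) + (1/(-31 - 29/3) - 49)) = -70*(-37/3 + (1/(-122/3) - 49)) = -70*(-37/3 + (-3/122 - 49)) = -70*(-37/3 - 5981/122) = -70*(-22457/366) = 785995/183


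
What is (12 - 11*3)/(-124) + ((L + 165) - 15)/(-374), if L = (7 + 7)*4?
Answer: -8845/23188 ≈ -0.38145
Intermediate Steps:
L = 56 (L = 14*4 = 56)
(12 - 11*3)/(-124) + ((L + 165) - 15)/(-374) = (12 - 11*3)/(-124) + ((56 + 165) - 15)/(-374) = (12 - 33)*(-1/124) + (221 - 15)*(-1/374) = -21*(-1/124) + 206*(-1/374) = 21/124 - 103/187 = -8845/23188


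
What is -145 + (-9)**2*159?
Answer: 12734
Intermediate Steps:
-145 + (-9)**2*159 = -145 + 81*159 = -145 + 12879 = 12734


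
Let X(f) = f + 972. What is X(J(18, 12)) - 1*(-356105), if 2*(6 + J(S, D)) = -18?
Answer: 357062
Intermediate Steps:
J(S, D) = -15 (J(S, D) = -6 + (½)*(-18) = -6 - 9 = -15)
X(f) = 972 + f
X(J(18, 12)) - 1*(-356105) = (972 - 15) - 1*(-356105) = 957 + 356105 = 357062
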